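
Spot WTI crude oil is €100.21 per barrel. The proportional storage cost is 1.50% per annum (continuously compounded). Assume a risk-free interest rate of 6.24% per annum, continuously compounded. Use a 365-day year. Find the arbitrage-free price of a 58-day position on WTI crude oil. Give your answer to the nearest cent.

Net carry = r + u − y = 0.0624 + 0.0150 − 0.0000 = 0.0774
F = S·e^((r+u−y)T) = 100.21 · e^(0.0774 × 58/365) = 100.21 · e^0.012299
= 100.21 × 1.012375 = €101.45 per barrel

€101.45 per barrel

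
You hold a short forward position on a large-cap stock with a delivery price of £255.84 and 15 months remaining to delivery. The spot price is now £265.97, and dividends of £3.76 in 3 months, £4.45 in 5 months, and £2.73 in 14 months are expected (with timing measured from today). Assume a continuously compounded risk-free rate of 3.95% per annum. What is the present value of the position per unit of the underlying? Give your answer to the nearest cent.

PV(remaining dividends) I = 3.76·e^(−0.0395·3/12) + 4.45·e^(−0.0395·5/12) + 2.73·e^(−0.0395·14/12) = 10.7075
Current forward F = (S − I)·e^(rT) = (265.97 − 10.7075)·e^(0.0395·15/12) = 255.2625 × 1.050614 = 268.1824
Value (long) = (F − K)·e^(−rT) = (268.1824 − 255.84) × 0.951824 = 11.7478
Short position value = −(long value) = -£11.75

-£11.75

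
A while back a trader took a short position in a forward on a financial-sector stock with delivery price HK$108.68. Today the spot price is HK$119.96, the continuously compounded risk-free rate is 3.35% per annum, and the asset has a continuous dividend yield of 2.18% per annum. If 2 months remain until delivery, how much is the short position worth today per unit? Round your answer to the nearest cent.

-HK$11.45

Current fair forward for the remaining 2 months: F = S·e^((r − q)·T), (r − q) = 0.0335 − 0.0218 = 0.0117
F = 119.96 · e^(0.0117 × 2/12) = 119.96 × 1.001952 = 120.1942
Value of long forward = (F − K)·e^(−rT) = (120.1942 − 108.68) · e^(−0.0335·2/12)
= 11.5142 × 0.994432 = 11.45
Short position value = −(long value) = -HK$11.45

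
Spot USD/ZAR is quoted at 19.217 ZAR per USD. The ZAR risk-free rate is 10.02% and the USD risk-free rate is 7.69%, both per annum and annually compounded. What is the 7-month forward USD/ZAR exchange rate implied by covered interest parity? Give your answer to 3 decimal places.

19.458

By covered interest parity, F = S · (1+r_ZAR)^T / (1+r_USD)^T
= 19.217 × 1.057284 / 1.044165 = 19.217 × 1.012564
F = 19.458 ZAR per USD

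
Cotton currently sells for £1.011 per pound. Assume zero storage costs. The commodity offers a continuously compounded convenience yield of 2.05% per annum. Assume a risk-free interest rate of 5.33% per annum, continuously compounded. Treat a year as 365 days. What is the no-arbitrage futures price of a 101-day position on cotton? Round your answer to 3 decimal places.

Net carry = r + u − y = 0.0533 + 0.0000 − 0.0205 = 0.0328
F = S·e^((r+u−y)T) = 1.011 · e^(0.0328 × 101/365) = 1.011 · e^0.009076
= 1.011 × 1.009117 = £1.020 per pound

£1.020 per pound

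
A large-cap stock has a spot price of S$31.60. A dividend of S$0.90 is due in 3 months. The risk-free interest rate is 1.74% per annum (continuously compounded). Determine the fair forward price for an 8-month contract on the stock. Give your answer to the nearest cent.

PV(dividends) I = 0.90·e^(−0.0174·3/12)
I = 0.8961
F = (S − I)·e^(rT) = (31.60 − 0.8961) · e^(0.0174·8/12)
= 30.7039 · e^0.011600 = 30.7039 × 1.011668 = S$31.06

S$31.06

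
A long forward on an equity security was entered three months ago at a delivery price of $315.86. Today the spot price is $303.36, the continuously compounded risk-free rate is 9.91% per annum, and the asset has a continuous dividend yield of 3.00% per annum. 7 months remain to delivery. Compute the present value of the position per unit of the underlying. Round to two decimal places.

-$0.02

Current fair forward for the remaining 7 months: F = S·e^((r − q)·T), (r − q) = 0.0991 − 0.0300 = 0.0691
F = 303.36 · e^(0.0691 × 7/12) = 303.36 × 1.041132 = 315.8378
Value of long forward = (F − K)·e^(−rT) = (315.8378 − 315.86) · e^(−0.0991·7/12)
= -0.0222 × 0.943831 = -0.02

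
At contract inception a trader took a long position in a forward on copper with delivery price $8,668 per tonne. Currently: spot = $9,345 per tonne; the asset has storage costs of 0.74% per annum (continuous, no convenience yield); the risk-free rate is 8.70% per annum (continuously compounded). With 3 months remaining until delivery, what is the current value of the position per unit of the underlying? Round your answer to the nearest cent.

$880.80 per tonne

Current fair forward for the remaining 3 months: F = S·e^((r + u)·T), (r + u) = 0.0870 + 0.0074 = 0.0944
F = 9345 · e^(0.0944 × 3/12) = 9345 × 1.02388068 = 9568.1650
Value of long forward = (F − K)·e^(−rT) = (9568.1650 − 8668) · e^(−0.0870·3/12)
= 900.1650 × 0.97848483 = 880.80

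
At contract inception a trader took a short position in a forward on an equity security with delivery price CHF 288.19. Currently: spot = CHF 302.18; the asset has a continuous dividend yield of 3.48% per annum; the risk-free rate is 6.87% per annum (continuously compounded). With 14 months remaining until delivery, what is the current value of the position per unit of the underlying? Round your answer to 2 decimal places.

Current fair forward for the remaining 14 months: F = S·e^((r − q)·T), (r − q) = 0.0687 − 0.0348 = 0.0339
F = 302.18 · e^(0.0339 × 14/12) = 302.18 × 1.040343 = 314.3708
Value of long forward = (F − K)·e^(−rT) = (314.3708 − 288.19) · e^(−0.0687·14/12)
= 26.1808 × 0.922978 = 24.16
Short position value = −(long value) = -CHF 24.16

-CHF 24.16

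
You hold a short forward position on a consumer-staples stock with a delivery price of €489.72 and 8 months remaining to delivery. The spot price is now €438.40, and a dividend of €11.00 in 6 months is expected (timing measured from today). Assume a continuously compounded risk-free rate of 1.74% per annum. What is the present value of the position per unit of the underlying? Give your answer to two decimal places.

PV(remaining dividends) I = 11.00·e^(−0.0174·6/12) = 10.9047
Current forward F = (S − I)·e^(rT) = (438.40 − 10.9047)·e^(0.0174·8/12) = 427.4953 × 1.011668 = 432.4833
Value (long) = (F − K)·e^(−rT) = (432.4833 − 489.72) × 0.988467 = -56.5766
Short position value = −(long value) = €56.58

€56.58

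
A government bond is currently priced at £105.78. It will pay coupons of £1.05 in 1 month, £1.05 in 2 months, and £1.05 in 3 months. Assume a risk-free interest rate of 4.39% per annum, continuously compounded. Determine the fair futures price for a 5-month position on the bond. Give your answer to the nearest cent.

£104.55

PV(coupons) I = 1.05·e^(−0.0439·1/12) + 1.05·e^(−0.0439·2/12) + 1.05·e^(−0.0439·3/12)
I = 1.0462 + 1.0423 + 1.0385 = 3.1270
F = (S − I)·e^(rT) = (105.78 − 3.1270) · e^(0.0439·5/12)
= 102.6530 · e^0.018292 = 102.6530 × 1.018460 = £104.55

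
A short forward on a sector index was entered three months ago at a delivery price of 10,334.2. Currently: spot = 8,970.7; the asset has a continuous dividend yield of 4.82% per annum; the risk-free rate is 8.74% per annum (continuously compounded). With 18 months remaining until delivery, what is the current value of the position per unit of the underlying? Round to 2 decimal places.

719.43

Current fair forward for the remaining 18 months: F = S·e^((r − q)·T), (r − q) = 0.0874 − 0.0482 = 0.0392
F = 8970.7 · e^(0.0392 × 18/12) = 8970.7 × 1.06056311 = 9513.9935
Value of long forward = (F − K)·e^(−rT) = (9513.9935 − 10334.2) · e^(−0.0874·18/12)
= -820.2065 × 0.87713006 = -719.43
Short position value = −(long value) = 719.43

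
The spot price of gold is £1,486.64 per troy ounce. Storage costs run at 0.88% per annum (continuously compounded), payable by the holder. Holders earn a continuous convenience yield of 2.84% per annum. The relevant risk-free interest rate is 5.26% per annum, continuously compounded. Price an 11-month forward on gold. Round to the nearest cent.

£1,532.30 per troy ounce

Net carry = r + u − y = 0.0526 + 0.0088 − 0.0284 = 0.0330
F = S·e^((r+u−y)T) = 1486.64 · e^(0.0330 × 11/12) = 1486.64 · e^0.03025000
= 1486.64 × 1.03071218 = £1,532.30 per troy ounce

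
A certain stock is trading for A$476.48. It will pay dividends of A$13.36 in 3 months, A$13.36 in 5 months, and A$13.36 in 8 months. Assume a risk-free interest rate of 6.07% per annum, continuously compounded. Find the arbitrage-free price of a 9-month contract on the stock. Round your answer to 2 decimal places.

A$457.84

PV(dividends) I = 13.36·e^(−0.0607·3/12) + 13.36·e^(−0.0607·5/12) + 13.36·e^(−0.0607·8/12)
I = 13.1588 + 13.0263 + 12.8302 = 39.0153
F = (S − I)·e^(rT) = (476.48 − 39.0153) · e^(0.0607·9/12)
= 437.4647 · e^0.045525 = 437.4647 × 1.046577 = A$457.84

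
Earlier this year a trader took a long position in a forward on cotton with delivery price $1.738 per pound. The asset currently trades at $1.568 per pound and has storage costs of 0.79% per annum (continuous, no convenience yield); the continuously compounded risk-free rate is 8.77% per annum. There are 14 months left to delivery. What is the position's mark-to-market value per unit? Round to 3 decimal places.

$0.014 per pound

Current fair forward for the remaining 14 months: F = S·e^((r + u)·T), (r + u) = 0.0877 + 0.0079 = 0.0956
F = 1.568 · e^(0.0956 × 14/12) = 1.568 × 1.117991 = 1.7530
Value of long forward = (F − K)·e^(−rT) = (1.7530 − 1.738) · e^(−0.0877·14/12)
= 0.0150 × 0.902744 = 0.014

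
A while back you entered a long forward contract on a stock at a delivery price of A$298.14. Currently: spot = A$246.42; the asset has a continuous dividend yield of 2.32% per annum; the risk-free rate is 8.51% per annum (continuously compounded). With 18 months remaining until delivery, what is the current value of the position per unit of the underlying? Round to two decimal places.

Current fair forward for the remaining 18 months: F = S·e^((r − q)·T), (r − q) = 0.0851 − 0.0232 = 0.0619
F = 246.42 · e^(0.0619 × 18/12) = 246.42 × 1.097297 = 270.3959
Value of long forward = (F − K)·e^(−rT) = (270.3959 − 298.14) · e^(−0.0851·18/12)
= -27.7441 × 0.880161 = -24.42

-A$24.42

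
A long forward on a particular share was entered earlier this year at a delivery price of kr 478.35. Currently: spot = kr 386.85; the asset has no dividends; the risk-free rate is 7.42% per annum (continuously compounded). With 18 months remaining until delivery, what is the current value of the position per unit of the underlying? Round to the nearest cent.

-kr 41.12

Current fair forward for the remaining 18 months: F = S·e^(r·T), r = 0.0742
F = 386.85 · e^(0.0742 × 18/12) = 386.85 × 1.117730 = 432.3939
Value of long forward = (F − K)·e^(−rT) = (432.3939 − 478.35) · e^(−0.0742·18/12)
= -45.9561 × 0.894670 = -41.12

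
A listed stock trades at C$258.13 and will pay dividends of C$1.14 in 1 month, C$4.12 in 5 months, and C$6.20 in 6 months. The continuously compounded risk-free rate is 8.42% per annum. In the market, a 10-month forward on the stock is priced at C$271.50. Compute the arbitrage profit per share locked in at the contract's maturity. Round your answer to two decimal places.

PV(dividends) I = 1.14·e^(−0.0842·1/12) + 4.12·e^(−0.0842·5/12) + 6.20·e^(−0.0842·6/12) = 11.0544
Fair forward F* = (S − I)·e^(rT) = (258.13 − 11.0544)·e^0.070167 = 247.0756 × 1.072687 = 265.0348
Market C$271.50 > fair 265.0348: forward overpriced → cash-and-carry (borrow at r, buy the stock and collect the dividends, short the forward).
Profit at T = |F_mkt − F*| = |271.50 − 265.0348| = C$6.47 per share

C$6.47 per share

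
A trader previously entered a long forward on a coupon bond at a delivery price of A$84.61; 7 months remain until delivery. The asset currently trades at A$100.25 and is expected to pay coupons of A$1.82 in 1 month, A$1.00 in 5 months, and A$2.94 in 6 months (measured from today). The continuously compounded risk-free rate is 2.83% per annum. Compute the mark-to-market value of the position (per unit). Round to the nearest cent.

PV(remaining coupons) I = 1.82·e^(−0.0283·1/12) + 1.00·e^(−0.0283·5/12) + 2.94·e^(−0.0283·6/12) = 5.7027
Current forward F = (S − I)·e^(rT) = (100.25 − 5.7027)·e^(0.0283·7/12) = 94.5473 × 1.016645 = 96.1210
Value (long) = (F − K)·e^(−rT) = (96.1210 − 84.61) × 0.983627 = 11.3225
Value = A$11.32

A$11.32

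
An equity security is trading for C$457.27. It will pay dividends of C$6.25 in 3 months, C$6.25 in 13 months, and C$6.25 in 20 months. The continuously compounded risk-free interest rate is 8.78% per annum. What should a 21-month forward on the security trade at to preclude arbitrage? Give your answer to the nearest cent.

PV(dividends) I = 6.25·e^(−0.0878·3/12) + 6.25·e^(−0.0878·13/12) + 6.25·e^(−0.0878·20/12)
I = 6.1143 + 5.6829 + 5.3992 = 17.1964
F = (S − I)·e^(rT) = (457.27 − 17.1964) · e^(0.0878·21/12)
= 440.0736 · e^0.153650 = 440.0736 × 1.166083 = C$513.16

C$513.16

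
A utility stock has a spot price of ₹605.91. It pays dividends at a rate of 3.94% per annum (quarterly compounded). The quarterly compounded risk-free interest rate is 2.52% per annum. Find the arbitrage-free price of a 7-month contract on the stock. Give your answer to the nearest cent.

F = S · (1+r/4)^(4T) / (1+q/4)^(4T)
= 605.91 × 1.014762 / 1.023134 = 605.91 × 0.991817
F = ₹600.95

₹600.95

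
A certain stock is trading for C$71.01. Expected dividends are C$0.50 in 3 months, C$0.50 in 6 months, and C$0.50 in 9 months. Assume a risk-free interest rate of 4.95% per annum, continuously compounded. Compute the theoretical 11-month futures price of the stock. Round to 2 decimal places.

C$72.77

PV(dividends) I = 0.50·e^(−0.0495·3/12) + 0.50·e^(−0.0495·6/12) + 0.50·e^(−0.0495·9/12)
I = 0.4939 + 0.4878 + 0.4818 = 1.4635
F = (S − I)·e^(rT) = (71.01 − 1.4635) · e^(0.0495·11/12)
= 69.5465 · e^0.045375 = 69.5465 × 1.046420 = C$72.77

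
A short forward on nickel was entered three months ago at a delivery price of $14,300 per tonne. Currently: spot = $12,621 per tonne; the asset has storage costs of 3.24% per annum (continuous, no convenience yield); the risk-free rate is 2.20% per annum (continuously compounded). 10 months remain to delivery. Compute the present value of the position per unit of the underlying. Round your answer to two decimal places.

$1073.81 per tonne

Current fair forward for the remaining 10 months: F = S·e^((r + u)·T), (r + u) = 0.0220 + 0.0324 = 0.0544
F = 12621 · e^(0.0544 × 10/12) = 12621 × 1.04637659 = 13206.3189
Value of long forward = (F − K)·e^(−rT) = (13206.3189 − 14300) · e^(−0.0220·10/12)
= -1093.6811 × 0.98183370 = -1073.81
Short position value = −(long value) = $1073.81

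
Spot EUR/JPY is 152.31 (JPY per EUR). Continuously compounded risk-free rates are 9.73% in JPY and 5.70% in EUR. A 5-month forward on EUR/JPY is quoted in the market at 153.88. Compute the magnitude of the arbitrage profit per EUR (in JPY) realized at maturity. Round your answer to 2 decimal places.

Fair forward: F* = S·e^(carry·T), with carry = (r_JPY − r_EUR) = 0.0973 − 0.0570 = 0.0403
F* = 152.31 · e^(0.0403 × 5/12) = 152.31 · e^0.016792 = 152.31 × 1.016934 = 154.8892
Market 153.88 < fair 154.8892: forward underpriced → reverse cash-and-carry (short spot, go long the forward).
At maturity, profit = |F_mkt − F*| = |153.88 − 154.8892| = 1.01 per EUR (in JPY)

1.01 per EUR (in JPY)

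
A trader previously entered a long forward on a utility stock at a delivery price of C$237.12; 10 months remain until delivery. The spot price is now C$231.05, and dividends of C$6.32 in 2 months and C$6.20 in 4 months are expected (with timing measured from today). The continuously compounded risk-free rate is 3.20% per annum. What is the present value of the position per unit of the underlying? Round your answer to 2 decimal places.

-C$12.25

PV(remaining dividends) I = 6.32·e^(−0.0320·2/12) + 6.20·e^(−0.0320·4/12) = 12.4206
Current forward F = (S − I)·e^(rT) = (231.05 − 12.4206)·e^(0.0320·10/12) = 218.6294 × 1.027025 = 224.5379
Value (long) = (F − K)·e^(−rT) = (224.5379 − 237.12) × 0.973686 = -12.2510
Value = -C$12.25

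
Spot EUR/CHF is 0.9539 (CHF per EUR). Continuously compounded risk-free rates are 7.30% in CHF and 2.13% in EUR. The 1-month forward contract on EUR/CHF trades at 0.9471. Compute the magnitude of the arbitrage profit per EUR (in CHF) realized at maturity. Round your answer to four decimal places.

0.0109 per EUR (in CHF)

Fair forward: F* = S·e^(carry·T), with carry = (r_CHF − r_EUR) = 0.0730 − 0.0213 = 0.0517
F* = 0.9539 · e^(0.0517 × 1/12) = 0.9539 · e^0.004308 = 0.9539 × 1.004317 = 0.9580
Market 0.9471 < fair 0.9580: forward underpriced → reverse cash-and-carry (short spot, go long the forward).
At maturity, profit = |F_mkt − F*| = |0.9471 − 0.9580| = 0.0109 per EUR (in CHF)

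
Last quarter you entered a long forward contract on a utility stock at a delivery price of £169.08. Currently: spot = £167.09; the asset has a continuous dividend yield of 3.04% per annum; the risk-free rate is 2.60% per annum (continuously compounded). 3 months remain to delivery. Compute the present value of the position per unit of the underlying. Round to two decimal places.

-£2.16

Current fair forward for the remaining 3 months: F = S·e^((r − q)·T), (r − q) = 0.0260 − 0.0304 = -0.0044
F = 167.09 · e^(-0.0044 × 3/12) = 167.09 × 0.998901 = 166.9064
Value of long forward = (F − K)·e^(−rT) = (166.9064 − 169.08) · e^(−0.0260·3/12)
= -2.1736 × 0.993521 = -2.16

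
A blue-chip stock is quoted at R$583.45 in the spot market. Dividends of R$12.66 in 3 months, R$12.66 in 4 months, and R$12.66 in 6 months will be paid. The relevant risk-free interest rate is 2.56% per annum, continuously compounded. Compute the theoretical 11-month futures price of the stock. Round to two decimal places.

PV(dividends) I = 12.66·e^(−0.0256·3/12) + 12.66·e^(−0.0256·4/12) + 12.66·e^(−0.0256·6/12)
I = 12.5792 + 12.5524 + 12.4990 = 37.6306
F = (S − I)·e^(rT) = (583.45 − 37.6306) · e^(0.0256·11/12)
= 545.8194 · e^0.023467 = 545.8194 × 1.023745 = R$558.78

R$558.78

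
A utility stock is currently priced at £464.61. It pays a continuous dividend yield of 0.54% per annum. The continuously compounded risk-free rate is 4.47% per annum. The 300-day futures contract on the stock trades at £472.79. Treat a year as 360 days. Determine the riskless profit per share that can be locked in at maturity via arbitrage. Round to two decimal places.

£7.29 per share

Fair futures: F* = S·e^(carry·T), with carry = (r − q) = 0.0447 − 0.0054 = 0.0393
F* = 464.61 · e^(0.0393 × 300/360) = 464.61 · e^0.032750 = 464.61 × 1.033292 = £480.0778
Market £472.79 < fair £480.0778: forward underpriced → reverse cash-and-carry (short spot, go long the forward).
At maturity, profit = |F_mkt − F*| = |472.79 − 480.0778| = £7.29 per share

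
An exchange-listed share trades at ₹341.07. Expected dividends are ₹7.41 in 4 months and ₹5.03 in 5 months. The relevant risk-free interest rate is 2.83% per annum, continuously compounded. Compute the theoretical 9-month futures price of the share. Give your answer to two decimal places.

₹335.81

PV(dividends) I = 7.41·e^(−0.0283·4/12) + 5.03·e^(−0.0283·5/12)
I = 7.3404 + 4.9710 = 12.3114
F = (S − I)·e^(rT) = (341.07 − 12.3114) · e^(0.0283·9/12)
= 328.7586 · e^0.021225 = 328.7586 × 1.021452 = ₹335.81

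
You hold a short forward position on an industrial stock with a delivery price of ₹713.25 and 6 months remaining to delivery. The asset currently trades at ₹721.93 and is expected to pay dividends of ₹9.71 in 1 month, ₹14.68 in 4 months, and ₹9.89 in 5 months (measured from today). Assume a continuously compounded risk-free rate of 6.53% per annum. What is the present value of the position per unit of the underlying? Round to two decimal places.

₹2.05

PV(remaining dividends) I = 9.71·e^(−0.0653·1/12) + 14.68·e^(−0.0653·4/12) + 9.89·e^(−0.0653·5/12) = 33.6458
Current forward F = (S − I)·e^(rT) = (721.93 − 33.6458)·e^(0.0653·6/12) = 688.2842 × 1.033189 = 711.1277
Value (long) = (F − K)·e^(−rT) = (711.1277 − 713.25) × 0.967877 = -2.0541
Short position value = −(long value) = ₹2.05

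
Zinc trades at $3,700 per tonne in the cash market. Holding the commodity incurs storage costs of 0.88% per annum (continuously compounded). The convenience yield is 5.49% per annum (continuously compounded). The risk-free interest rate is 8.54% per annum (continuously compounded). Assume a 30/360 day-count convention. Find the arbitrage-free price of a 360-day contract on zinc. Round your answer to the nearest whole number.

$3,848 per tonne

Net carry = r + u − y = 0.0854 + 0.0088 − 0.0549 = 0.0393
F = S·e^((r+u−y)T) = 3700 · e^(0.0393 × 360/360) = 3700 · e^0.039300
= 3700 × 1.040082 = $3,848 per tonne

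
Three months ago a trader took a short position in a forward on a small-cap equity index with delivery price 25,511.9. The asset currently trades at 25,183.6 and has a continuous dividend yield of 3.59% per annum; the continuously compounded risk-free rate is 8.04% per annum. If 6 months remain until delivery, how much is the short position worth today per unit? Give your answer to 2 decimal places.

Current fair forward for the remaining 6 months: F = S·e^((r − q)·T), (r − q) = 0.0804 − 0.0359 = 0.0445
F = 25183.6 · e^(0.0445 × 6/12) = 25183.6 × 1.02249938 = 25750.2154
Value of long forward = (F − K)·e^(−rT) = (25750.2154 − 25511.9) · e^(−0.0804·6/12)
= 238.3154 × 0.96059730 = 228.93
Short position value = −(long value) = -228.93

-228.93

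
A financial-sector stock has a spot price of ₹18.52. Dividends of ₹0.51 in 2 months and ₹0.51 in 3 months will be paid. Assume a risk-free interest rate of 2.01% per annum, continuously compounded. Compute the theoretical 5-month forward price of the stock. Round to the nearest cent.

PV(dividends) I = 0.51·e^(−0.0201·2/12) + 0.51·e^(−0.0201·3/12)
I = 0.5083 + 0.5074 = 1.0157
F = (S − I)·e^(rT) = (18.52 − 1.0157) · e^(0.0201·5/12)
= 17.5043 · e^0.008375 = 17.5043 × 1.008410 = ₹17.65

₹17.65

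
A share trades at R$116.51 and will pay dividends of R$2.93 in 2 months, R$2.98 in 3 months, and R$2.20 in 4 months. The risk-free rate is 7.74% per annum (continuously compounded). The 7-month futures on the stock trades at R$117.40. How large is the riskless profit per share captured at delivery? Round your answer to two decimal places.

R$3.84 per share

PV(dividends) I = 2.93·e^(−0.0774·2/12) + 2.98·e^(−0.0774·3/12) + 2.20·e^(−0.0774·4/12) = 7.9593
Fair futures F* = (S − I)·e^(rT) = (116.51 − 7.9593)·e^0.045150 = 108.5507 × 1.046185 = 113.5641
Market R$117.40 > fair 113.5641: forward overpriced → cash-and-carry (borrow at r, buy the stock and collect the dividends, short the forward).
Profit at T = |F_mkt − F*| = |117.40 − 113.5641| = R$3.84 per share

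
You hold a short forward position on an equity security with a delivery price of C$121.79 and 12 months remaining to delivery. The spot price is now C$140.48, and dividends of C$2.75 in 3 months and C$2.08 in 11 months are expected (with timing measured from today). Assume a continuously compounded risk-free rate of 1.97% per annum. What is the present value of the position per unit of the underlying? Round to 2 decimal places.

-C$16.29

PV(remaining dividends) I = 2.75·e^(−0.0197·3/12) + 2.08·e^(−0.0197·11/12) = 4.7793
Current forward F = (S − I)·e^(rT) = (140.48 − 4.7793)·e^(0.0197·12/12) = 135.7007 × 1.019895 = 138.4005
Value (long) = (F − K)·e^(−rT) = (138.4005 − 121.79) × 0.980493 = 16.2865
Short position value = −(long value) = -C$16.29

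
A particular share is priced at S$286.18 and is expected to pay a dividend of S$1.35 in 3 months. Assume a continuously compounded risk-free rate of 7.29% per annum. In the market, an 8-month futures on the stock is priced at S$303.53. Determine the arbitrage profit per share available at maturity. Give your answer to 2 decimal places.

S$4.49 per share

PV(dividends) I = 1.35·e^(−0.0729·3/12) = 1.3256
Fair futures F* = (S − I)·e^(rT) = (286.18 − 1.3256)·e^0.048600 = 284.8544 × 1.049800 = 299.0401
Market S$303.53 > fair 299.0401: forward overpriced → cash-and-carry (borrow at r, buy the stock and collect the dividends, short the forward).
Profit at T = |F_mkt − F*| = |303.53 − 299.0401| = S$4.49 per share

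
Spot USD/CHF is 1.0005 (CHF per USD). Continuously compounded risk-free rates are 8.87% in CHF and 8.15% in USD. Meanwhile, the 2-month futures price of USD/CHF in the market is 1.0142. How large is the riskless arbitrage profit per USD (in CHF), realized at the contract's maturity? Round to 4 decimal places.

0.0125 per USD (in CHF)

Fair futures: F* = S·e^(carry·T), with carry = (r_CHF − r_USD) = 0.0887 − 0.0815 = 0.0072
F* = 1.0005 · e^(0.0072 × 2/12) = 1.0005 · e^0.001200 = 1.0005 × 1.001201 = 1.0017
Market 1.0142 > fair 1.0017: forward overpriced → cash-and-carry (buy spot, short the forward).
At maturity, profit = |F_mkt − F*| = |1.0142 − 1.0017| = 0.0125 per USD (in CHF)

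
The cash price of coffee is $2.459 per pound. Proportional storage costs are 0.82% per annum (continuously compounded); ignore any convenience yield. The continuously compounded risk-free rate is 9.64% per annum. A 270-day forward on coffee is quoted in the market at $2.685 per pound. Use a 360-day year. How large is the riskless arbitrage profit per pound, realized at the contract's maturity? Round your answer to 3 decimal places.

Fair forward: F* = S·e^(carry·T), with carry = (r + u) = 0.0964 + 0.0082 = 0.1046
F* = 2.459 · e^(0.1046 × 270/360) = 2.459 · e^0.078450 = 2.459 × 1.081609 = $2.6597
Market $2.685 > fair $2.6597: forward overpriced → cash-and-carry (buy spot, short the forward).
At maturity, profit = |F_mkt − F*| = |2.685 − 2.6597| = $0.025 per pound

$0.025 per pound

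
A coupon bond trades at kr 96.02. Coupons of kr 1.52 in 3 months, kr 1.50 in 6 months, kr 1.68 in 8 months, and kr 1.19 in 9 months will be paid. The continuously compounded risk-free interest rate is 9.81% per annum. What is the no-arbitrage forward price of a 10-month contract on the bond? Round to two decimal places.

PV(coupons) I = 1.52·e^(−0.0981·3/12) + 1.50·e^(−0.0981·6/12) + 1.68·e^(−0.0981·8/12) + 1.19·e^(−0.0981·9/12)
I = 1.4832 + 1.4282 + 1.5736 + 1.1056 = 5.5906
F = (S − I)·e^(rT) = (96.02 − 5.5906) · e^(0.0981·10/12)
= 90.4294 · e^0.081750 = 90.4294 × 1.085184 = kr 98.13

kr 98.13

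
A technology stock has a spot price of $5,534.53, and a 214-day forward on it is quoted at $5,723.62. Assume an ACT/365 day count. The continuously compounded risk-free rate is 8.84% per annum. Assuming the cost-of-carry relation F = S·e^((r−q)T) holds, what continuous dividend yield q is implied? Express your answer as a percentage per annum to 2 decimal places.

3.11%

From F = S·e^((r−q)T): (r − q) = ln(F/S)/T
ln(5723.62/5534.53) = ln(1.034166) = 0.033595
(r − q) = 0.033595 / (214/365) = 0.057300
q = r − ln(F/S)/T = 0.0884 − 0.057300 = 0.031100
q = 3.11%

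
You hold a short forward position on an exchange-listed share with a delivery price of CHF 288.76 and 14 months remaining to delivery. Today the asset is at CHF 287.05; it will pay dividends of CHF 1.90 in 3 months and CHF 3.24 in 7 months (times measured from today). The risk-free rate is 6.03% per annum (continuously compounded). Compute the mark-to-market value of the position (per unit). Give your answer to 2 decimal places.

PV(remaining dividends) I = 1.90·e^(−0.0603·3/12) + 3.24·e^(−0.0603·7/12) = 4.9996
Current forward F = (S − I)·e^(rT) = (287.05 − 4.9996)·e^(0.0603·14/12) = 282.0504 × 1.072884 = 302.6074
Value (long) = (F − K)·e^(−rT) = (302.6074 − 288.76) × 0.932068 = 12.9067
Short position value = −(long value) = -CHF 12.91

-CHF 12.91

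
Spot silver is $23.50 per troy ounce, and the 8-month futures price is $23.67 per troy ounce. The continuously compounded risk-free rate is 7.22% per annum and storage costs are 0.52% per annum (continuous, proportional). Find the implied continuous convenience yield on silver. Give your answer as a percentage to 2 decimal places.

F = S·e^((r+u−y)T) ⇒ (r+u−y) = ln(F/S)/T
ln(23.67/23.50) = 0.007208; /T ⇒ 0.010812
y = r + u − ln(F/S)/T = 0.0722 + 0.0052 − 0.010812 = 0.066588
y = 6.66%

6.66%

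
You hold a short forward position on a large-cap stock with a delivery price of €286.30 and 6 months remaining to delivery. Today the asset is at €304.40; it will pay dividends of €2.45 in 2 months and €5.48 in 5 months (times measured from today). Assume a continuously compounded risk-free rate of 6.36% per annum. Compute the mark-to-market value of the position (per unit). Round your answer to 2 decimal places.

-€19.30

PV(remaining dividends) I = 2.45·e^(−0.0636·2/12) + 5.48·e^(−0.0636·5/12) = 7.7609
Current forward F = (S − I)·e^(rT) = (304.40 − 7.7609)·e^(0.0636·6/12) = 296.6391 × 1.032311 = 306.2238
Value (long) = (F − K)·e^(−rT) = (306.2238 − 286.30) × 0.968700 = 19.3002
Short position value = −(long value) = -€19.30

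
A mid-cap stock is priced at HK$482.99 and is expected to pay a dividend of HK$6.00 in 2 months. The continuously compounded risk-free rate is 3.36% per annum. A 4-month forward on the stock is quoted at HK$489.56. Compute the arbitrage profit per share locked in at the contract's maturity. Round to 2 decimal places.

HK$7.16 per share

PV(dividends) I = 6.00·e^(−0.0336·2/12) = 5.9665
Fair forward F* = (S − I)·e^(rT) = (482.99 − 5.9665)·e^0.011200 = 477.0235 × 1.011263 = 482.3962
Market HK$489.56 > fair 482.3962: forward overpriced → cash-and-carry (borrow at r, buy the stock and collect the dividends, short the forward).
Profit at T = |F_mkt − F*| = |489.56 − 482.3962| = HK$7.16 per share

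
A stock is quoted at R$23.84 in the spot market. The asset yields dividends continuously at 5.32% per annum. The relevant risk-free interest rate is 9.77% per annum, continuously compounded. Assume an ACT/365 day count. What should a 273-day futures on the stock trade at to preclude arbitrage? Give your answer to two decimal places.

F = S·e^((r − q)T) = 23.84 · e^((0.0977 − 0.0532) × 273/365)
= 23.84 · e^0.033284 = 23.84 × 1.033844
F = R$24.65

R$24.65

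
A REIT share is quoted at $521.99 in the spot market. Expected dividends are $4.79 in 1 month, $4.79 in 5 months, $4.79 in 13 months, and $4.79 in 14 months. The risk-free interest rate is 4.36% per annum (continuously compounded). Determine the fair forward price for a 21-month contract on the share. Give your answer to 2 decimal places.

$543.30

PV(dividends) I = 4.79·e^(−0.0436·1/12) + 4.79·e^(−0.0436·5/12) + 4.79·e^(−0.0436·13/12) + 4.79·e^(−0.0436·14/12)
I = 4.7726 + 4.7038 + 4.5690 + 4.5524 = 18.5978
F = (S − I)·e^(rT) = (521.99 − 18.5978) · e^(0.0436·21/12)
= 503.3922 · e^0.076300 = 503.3922 × 1.079286 = $543.30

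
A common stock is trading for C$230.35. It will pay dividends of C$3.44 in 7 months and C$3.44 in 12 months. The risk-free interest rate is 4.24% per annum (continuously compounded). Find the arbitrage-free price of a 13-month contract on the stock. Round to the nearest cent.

C$234.21

PV(dividends) I = 3.44·e^(−0.0424·7/12) + 3.44·e^(−0.0424·12/12)
I = 3.3560 + 3.2972 = 6.6532
F = (S − I)·e^(rT) = (230.35 − 6.6532) · e^(0.0424·13/12)
= 223.6968 · e^0.045933 = 223.6968 × 1.047004 = C$234.21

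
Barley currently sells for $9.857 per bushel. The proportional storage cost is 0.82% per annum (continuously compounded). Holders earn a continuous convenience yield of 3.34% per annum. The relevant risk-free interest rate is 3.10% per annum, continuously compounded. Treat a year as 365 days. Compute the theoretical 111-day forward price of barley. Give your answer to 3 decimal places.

$9.874 per bushel

Net carry = r + u − y = 0.0310 + 0.0082 − 0.0334 = 0.0058
F = S·e^((r+u−y)T) = 9.857 · e^(0.0058 × 111/365) = 9.857 · e^0.001764
= 9.857 × 1.001766 = $9.874 per bushel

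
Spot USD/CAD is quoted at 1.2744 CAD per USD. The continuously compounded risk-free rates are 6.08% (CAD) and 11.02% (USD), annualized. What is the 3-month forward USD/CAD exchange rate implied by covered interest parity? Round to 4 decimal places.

1.2588

F = S·e^((r_CAD − r_USD)T) = 1.2744 · e^((0.0608 − 0.1102) × 3/12)
= 1.2744 · e^-0.012350 = 1.2744 × 0.987726
F = 1.2588 CAD per USD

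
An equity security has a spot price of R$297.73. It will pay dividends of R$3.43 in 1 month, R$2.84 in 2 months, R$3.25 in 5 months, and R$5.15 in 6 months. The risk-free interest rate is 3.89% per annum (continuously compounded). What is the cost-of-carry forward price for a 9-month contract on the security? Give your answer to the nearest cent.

PV(dividends) I = 3.43·e^(−0.0389·1/12) + 2.84·e^(−0.0389·2/12) + 3.25·e^(−0.0389·5/12) + 5.15·e^(−0.0389·6/12)
I = 3.4189 + 2.8216 + 3.1977 + 5.0508 = 14.4890
F = (S − I)·e^(rT) = (297.73 − 14.4890) · e^(0.0389·9/12)
= 283.2410 · e^0.029175 = 283.2410 × 1.029605 = R$291.63

R$291.63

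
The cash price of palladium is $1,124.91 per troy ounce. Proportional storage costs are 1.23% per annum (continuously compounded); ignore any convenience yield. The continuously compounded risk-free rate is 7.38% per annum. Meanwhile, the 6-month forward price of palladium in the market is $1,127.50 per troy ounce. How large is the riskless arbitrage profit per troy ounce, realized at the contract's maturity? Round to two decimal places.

$46.89 per troy ounce

Fair forward: F* = S·e^(carry·T), with carry = (r + u) = 0.0738 + 0.0123 = 0.0861
F* = 1124.91 · e^(0.0861 × 6/12) = 1124.91 · e^0.04305000 = 1124.91 × 1.04399009 = $1174.3949
Market $1127.50 < fair $1174.3949: forward underpriced → reverse cash-and-carry (short spot, go long the forward).
At maturity, profit = |F_mkt − F*| = |1127.50 − 1174.3949| = $46.89 per troy ounce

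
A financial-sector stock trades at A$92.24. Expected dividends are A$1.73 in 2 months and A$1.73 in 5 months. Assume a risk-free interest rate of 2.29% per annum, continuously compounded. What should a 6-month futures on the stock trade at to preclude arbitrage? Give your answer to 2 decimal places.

A$89.83

PV(dividends) I = 1.73·e^(−0.0229·2/12) + 1.73·e^(−0.0229·5/12)
I = 1.7234 + 1.7136 = 3.4370
F = (S − I)·e^(rT) = (92.24 − 3.4370) · e^(0.0229·6/12)
= 88.8030 · e^0.011450 = 88.8030 × 1.011516 = A$89.83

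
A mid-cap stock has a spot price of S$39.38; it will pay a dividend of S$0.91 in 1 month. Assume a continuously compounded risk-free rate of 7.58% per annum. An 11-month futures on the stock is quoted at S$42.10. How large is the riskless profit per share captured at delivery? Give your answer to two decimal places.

S$0.86 per share

PV(dividends) I = 0.91·e^(−0.0758·1/12) = 0.9043
Fair futures F* = (S − I)·e^(rT) = (39.38 − 0.9043)·e^0.069483 = 38.4757 × 1.071954 = 41.2442
Market S$42.10 > fair 41.2442: forward overpriced → cash-and-carry (borrow at r, buy the stock and collect the dividends, short the forward).
Profit at T = |F_mkt − F*| = |42.10 − 41.2442| = S$0.86 per share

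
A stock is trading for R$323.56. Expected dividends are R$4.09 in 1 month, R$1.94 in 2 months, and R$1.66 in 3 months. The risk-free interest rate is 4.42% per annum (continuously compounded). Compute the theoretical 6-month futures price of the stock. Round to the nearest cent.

PV(dividends) I = 4.09·e^(−0.0442·1/12) + 1.94·e^(−0.0442·2/12) + 1.66·e^(−0.0442·3/12)
I = 4.0750 + 1.9258 + 1.6418 = 7.6426
F = (S − I)·e^(rT) = (323.56 − 7.6426) · e^(0.0442·6/12)
= 315.9174 · e^0.022100 = 315.9174 × 1.022346 = R$322.98

R$322.98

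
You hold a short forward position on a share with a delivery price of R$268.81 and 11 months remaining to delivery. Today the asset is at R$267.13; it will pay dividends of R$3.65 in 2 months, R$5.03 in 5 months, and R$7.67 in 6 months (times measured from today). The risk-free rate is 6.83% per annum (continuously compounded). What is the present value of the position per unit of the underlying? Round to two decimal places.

R$1.28

PV(remaining dividends) I = 3.65·e^(−0.0683·2/12) + 5.03·e^(−0.0683·5/12) + 7.67·e^(−0.0683·6/12) = 15.9101
Current forward F = (S − I)·e^(rT) = (267.13 − 15.9101)·e^(0.0683·11/12) = 251.2199 × 1.064610 = 267.4512
Value (long) = (F − K)·e^(−rT) = (267.4512 − 268.81) × 0.939311 = -1.2763
Short position value = −(long value) = R$1.28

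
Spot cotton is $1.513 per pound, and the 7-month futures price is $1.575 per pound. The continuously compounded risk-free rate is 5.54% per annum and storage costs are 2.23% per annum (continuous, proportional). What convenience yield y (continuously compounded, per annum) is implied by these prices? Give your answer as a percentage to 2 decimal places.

F = S·e^((r+u−y)T) ⇒ (r+u−y) = ln(F/S)/T
ln(1.575/1.513) = 0.040161; /T ⇒ 0.068847
y = r + u − ln(F/S)/T = 0.0554 + 0.0223 − 0.068847 = 0.008853
y = 0.89%

0.89%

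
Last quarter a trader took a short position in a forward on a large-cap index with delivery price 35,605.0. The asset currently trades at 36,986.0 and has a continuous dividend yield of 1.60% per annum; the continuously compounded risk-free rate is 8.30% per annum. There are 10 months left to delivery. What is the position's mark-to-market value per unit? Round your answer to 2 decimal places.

Current fair forward for the remaining 10 months: F = S·e^((r − q)·T), (r − q) = 0.0830 − 0.0160 = 0.0670
F = 36986.0 · e^(0.0670 × 10/12) = 36986.0 × 1.05742143 = 39109.7890
Value of long forward = (F − K)·e^(−rT) = (39109.7890 − 35605.0) · e^(−0.0830·10/12)
= 3504.7890 × 0.93317114 = 3270.57
Short position value = −(long value) = -3270.57

-3270.57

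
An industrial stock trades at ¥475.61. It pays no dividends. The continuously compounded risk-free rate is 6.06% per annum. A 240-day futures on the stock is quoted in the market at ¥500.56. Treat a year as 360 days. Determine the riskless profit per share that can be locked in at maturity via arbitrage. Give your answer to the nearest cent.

Fair futures: F* = S·e^(carry·T), with carry = r = 0.0606
F* = 475.61 · e^(0.0606 × 240/360) = 475.61 · e^0.040400 = 475.61 × 1.041227 = ¥495.2180
Market ¥500.56 > fair ¥495.2180: forward overpriced → cash-and-carry (buy spot, short the forward).
At maturity, profit = |F_mkt − F*| = |500.56 − 495.2180| = ¥5.34 per share

¥5.34 per share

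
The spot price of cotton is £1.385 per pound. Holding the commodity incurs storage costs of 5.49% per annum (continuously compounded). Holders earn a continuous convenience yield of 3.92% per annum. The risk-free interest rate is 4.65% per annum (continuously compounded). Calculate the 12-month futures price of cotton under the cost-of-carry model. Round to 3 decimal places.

£1.474 per pound

Net carry = r + u − y = 0.0465 + 0.0549 − 0.0392 = 0.0622
F = S·e^((r+u−y)T) = 1.385 · e^(0.0622 × 12/12) = 1.385 · e^0.062200
= 1.385 × 1.064175 = £1.474 per pound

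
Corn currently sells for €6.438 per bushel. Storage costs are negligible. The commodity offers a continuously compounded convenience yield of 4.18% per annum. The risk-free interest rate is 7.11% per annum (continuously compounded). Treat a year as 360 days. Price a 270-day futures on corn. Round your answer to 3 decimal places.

Net carry = r + u − y = 0.0711 + 0.0000 − 0.0418 = 0.0293
F = S·e^((r+u−y)T) = 6.438 · e^(0.0293 × 270/360) = 6.438 · e^0.021975
= 6.438 × 1.022218 = €6.581 per bushel

€6.581 per bushel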